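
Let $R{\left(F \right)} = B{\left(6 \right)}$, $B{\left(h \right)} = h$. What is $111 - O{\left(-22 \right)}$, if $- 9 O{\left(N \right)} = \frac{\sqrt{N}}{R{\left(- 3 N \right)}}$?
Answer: $111 + \frac{i \sqrt{22}}{54} \approx 111.0 + 0.08686 i$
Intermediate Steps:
$R{\left(F \right)} = 6$
$O{\left(N \right)} = - \frac{\sqrt{N}}{54}$ ($O{\left(N \right)} = - \frac{\frac{1}{6} \sqrt{N}}{9} = - \frac{\sqrt{N}}{54}$)
$111 - O{\left(-22 \right)} = 111 - - \frac{\sqrt{-22}}{54} = 111 - - \frac{i \sqrt{22}}{54} = 111 + \frac{i \sqrt{22}}{54}$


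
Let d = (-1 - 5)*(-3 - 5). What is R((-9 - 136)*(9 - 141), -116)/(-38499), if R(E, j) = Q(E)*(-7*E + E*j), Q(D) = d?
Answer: 918720/313 ≈ 2935.2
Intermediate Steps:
d = 48 (d = -6*(-8) = 48)
Q(D) = 48
R(E, j) = -336*E + 48*E*j (R(E, j) = 48*(-7*E + E*j) = -336*E + 48*E*j)
R((-9 - 136)*(9 - 141), -116)/(-38499) = (48*((-9 - 136)*(9 - 141))*(-7 - 116))/(-38499) = (48*(-145*(-132))*(-123))*(-1/38499) = (48*19140*(-123))*(-1/38499) = -113002560*(-1/38499) = 918720/313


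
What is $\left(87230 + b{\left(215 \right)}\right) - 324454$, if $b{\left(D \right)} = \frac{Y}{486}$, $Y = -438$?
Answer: $- \frac{19215217}{81} \approx -2.3723 \cdot 10^{5}$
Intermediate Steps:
$b{\left(D \right)} = - \frac{73}{81}$ ($b{\left(D \right)} = - \frac{438}{486} = \left(-438\right) \frac{1}{486} = - \frac{73}{81}$)
$\left(87230 + b{\left(215 \right)}\right) - 324454 = \left(87230 - \frac{73}{81}\right) - 324454 = \frac{7065557}{81} - 324454 = - \frac{19215217}{81}$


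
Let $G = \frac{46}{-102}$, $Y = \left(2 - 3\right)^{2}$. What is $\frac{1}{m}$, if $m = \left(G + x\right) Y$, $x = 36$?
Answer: $\frac{51}{1813} \approx 0.02813$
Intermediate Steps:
$Y = 1$ ($Y = \left(-1\right)^{2} = 1$)
$G = - \frac{23}{51}$ ($G = 46 \left(- \frac{1}{102}\right) = - \frac{23}{51} \approx -0.45098$)
$m = \frac{1813}{51}$ ($m = \left(- \frac{23}{51} + 36\right) 1 = \frac{1813}{51} \cdot 1 = \frac{1813}{51} \approx 35.549$)
$\frac{1}{m} = \frac{1}{\frac{1813}{51}} = \frac{51}{1813}$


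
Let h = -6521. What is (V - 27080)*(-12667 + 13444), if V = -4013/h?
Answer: -137206286259/6521 ≈ -2.1041e+7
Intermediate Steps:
V = 4013/6521 (V = -4013/(-6521) = -4013*(-1/6521) = 4013/6521 ≈ 0.61540)
(V - 27080)*(-12667 + 13444) = (4013/6521 - 27080)*(-12667 + 13444) = -176584667/6521*777 = -137206286259/6521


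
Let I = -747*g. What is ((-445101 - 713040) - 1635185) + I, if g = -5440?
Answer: 1270354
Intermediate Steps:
I = 4063680 (I = -747*(-5440) = 4063680)
((-445101 - 713040) - 1635185) + I = ((-445101 - 713040) - 1635185) + 4063680 = (-1158141 - 1635185) + 4063680 = -2793326 + 4063680 = 1270354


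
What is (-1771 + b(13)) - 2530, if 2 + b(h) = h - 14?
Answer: -4304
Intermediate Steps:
b(h) = -16 + h (b(h) = -2 + (h - 14) = -2 + (-14 + h) = -16 + h)
(-1771 + b(13)) - 2530 = (-1771 + (-16 + 13)) - 2530 = (-1771 - 3) - 2530 = -1774 - 2530 = -4304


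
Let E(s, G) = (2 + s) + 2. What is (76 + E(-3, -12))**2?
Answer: 5929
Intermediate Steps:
E(s, G) = 4 + s
(76 + E(-3, -12))**2 = (76 + (4 - 3))**2 = (76 + 1)**2 = 77**2 = 5929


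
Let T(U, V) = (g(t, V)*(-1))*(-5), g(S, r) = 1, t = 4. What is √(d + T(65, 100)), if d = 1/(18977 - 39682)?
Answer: 2*√535866105/20705 ≈ 2.2361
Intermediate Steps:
T(U, V) = 5 (T(U, V) = (1*(-1))*(-5) = -1*(-5) = 5)
d = -1/20705 (d = 1/(-20705) = -1/20705 ≈ -4.8298e-5)
√(d + T(65, 100)) = √(-1/20705 + 5) = √(103524/20705) = 2*√535866105/20705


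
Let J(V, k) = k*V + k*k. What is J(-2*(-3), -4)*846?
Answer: -6768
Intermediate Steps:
J(V, k) = k**2 + V*k (J(V, k) = V*k + k**2 = k**2 + V*k)
J(-2*(-3), -4)*846 = -4*(-2*(-3) - 4)*846 = -4*(6 - 4)*846 = -4*2*846 = -8*846 = -6768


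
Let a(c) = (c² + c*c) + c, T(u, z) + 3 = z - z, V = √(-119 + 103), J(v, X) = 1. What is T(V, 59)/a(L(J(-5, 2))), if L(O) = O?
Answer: -1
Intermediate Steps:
V = 4*I (V = √(-16) = 4*I ≈ 4.0*I)
T(u, z) = -3 (T(u, z) = -3 + (z - z) = -3 + 0 = -3)
a(c) = c + 2*c² (a(c) = (c² + c²) + c = 2*c² + c = c + 2*c²)
T(V, 59)/a(L(J(-5, 2))) = -3/(1 + 2*1) = -3/(1 + 2) = -3/(1*3) = -3/3 = -3*⅓ = -1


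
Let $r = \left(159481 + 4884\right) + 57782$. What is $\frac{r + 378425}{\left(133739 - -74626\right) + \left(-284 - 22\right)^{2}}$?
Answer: $\frac{85796}{43143} \approx 1.9886$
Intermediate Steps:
$r = 222147$ ($r = 164365 + 57782 = 222147$)
$\frac{r + 378425}{\left(133739 - -74626\right) + \left(-284 - 22\right)^{2}} = \frac{222147 + 378425}{\left(133739 - -74626\right) + \left(-284 - 22\right)^{2}} = \frac{600572}{\left(133739 + 74626\right) + \left(-306\right)^{2}} = \frac{600572}{208365 + 93636} = \frac{600572}{302001} = 600572 \cdot \frac{1}{302001} = \frac{85796}{43143}$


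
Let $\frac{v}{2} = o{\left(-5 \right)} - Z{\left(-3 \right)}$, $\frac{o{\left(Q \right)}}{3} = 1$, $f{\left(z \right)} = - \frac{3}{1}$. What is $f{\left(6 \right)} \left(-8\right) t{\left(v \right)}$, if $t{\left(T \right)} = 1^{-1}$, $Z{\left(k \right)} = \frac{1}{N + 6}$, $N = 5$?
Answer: $24$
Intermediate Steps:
$f{\left(z \right)} = -3$ ($f{\left(z \right)} = \left(-3\right) 1 = -3$)
$o{\left(Q \right)} = 3$ ($o{\left(Q \right)} = 3 \cdot 1 = 3$)
$Z{\left(k \right)} = \frac{1}{11}$ ($Z{\left(k \right)} = \frac{1}{5 + 6} = \frac{1}{11}$)
$v = \frac{64}{11}$ ($v = 2 \left(3 - \frac{1}{11}\right) = 2 \cdot \frac{32}{11} = \frac{64}{11} \approx 5.8182$)
$t{\left(T \right)} = 1$
$f{\left(6 \right)} \left(-8\right) t{\left(v \right)} = \left(-3\right) \left(-8\right) 1 = 24 \cdot 1 = 24$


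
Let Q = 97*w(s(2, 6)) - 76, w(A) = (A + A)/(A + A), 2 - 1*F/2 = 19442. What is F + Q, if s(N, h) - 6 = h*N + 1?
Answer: -38859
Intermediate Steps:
F = -38880 (F = 4 - 2*19442 = 4 - 38884 = -38880)
s(N, h) = 7 + N*h (s(N, h) = 6 + (h*N + 1) = 6 + (N*h + 1) = 6 + (1 + N*h) = 7 + N*h)
w(A) = 1 (w(A) = (2*A)/((2*A)) = (2*A)*(1/(2*A)) = 1)
Q = 21 (Q = 97*1 - 76 = 97 - 76 = 21)
F + Q = -38880 + 21 = -38859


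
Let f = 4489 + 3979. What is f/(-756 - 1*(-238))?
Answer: -4234/259 ≈ -16.348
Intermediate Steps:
f = 8468
f/(-756 - 1*(-238)) = 8468/(-756 - 1*(-238)) = 8468/(-756 + 238) = 8468/(-518) = 8468*(-1/518) = -4234/259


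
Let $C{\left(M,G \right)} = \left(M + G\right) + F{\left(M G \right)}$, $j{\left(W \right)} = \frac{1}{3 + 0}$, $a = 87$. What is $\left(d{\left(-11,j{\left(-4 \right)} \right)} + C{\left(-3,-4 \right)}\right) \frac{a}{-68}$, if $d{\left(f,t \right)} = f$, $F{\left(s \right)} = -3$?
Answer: $\frac{1827}{68} \approx 26.868$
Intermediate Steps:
$j{\left(W \right)} = \frac{1}{3}$
$C{\left(M,G \right)} = -3 + G + M$ ($C{\left(M,G \right)} = \left(M + G\right) - 3 = \left(G + M\right) - 3 = -3 + G + M$)
$\left(d{\left(-11,j{\left(-4 \right)} \right)} + C{\left(-3,-4 \right)}\right) \frac{a}{-68} = \left(-11 - 10\right) \frac{87}{-68} = \left(-11 - 10\right) 87 \left(- \frac{1}{68}\right) = \left(-21\right) \left(- \frac{87}{68}\right) = \frac{1827}{68}$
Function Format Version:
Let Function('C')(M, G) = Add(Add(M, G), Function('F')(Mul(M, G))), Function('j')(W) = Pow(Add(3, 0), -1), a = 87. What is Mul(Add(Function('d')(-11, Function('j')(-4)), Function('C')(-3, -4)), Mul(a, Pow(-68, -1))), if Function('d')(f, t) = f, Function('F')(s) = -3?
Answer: Rational(1827, 68) ≈ 26.868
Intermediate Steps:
Function('j')(W) = Rational(1, 3) (Function('j')(W) = Pow(3, -1) = Rational(1, 3))
Function('C')(M, G) = Add(-3, G, M) (Function('C')(M, G) = Add(Add(M, G), -3) = Add(Add(G, M), -3) = Add(-3, G, M))
Mul(Add(Function('d')(-11, Function('j')(-4)), Function('C')(-3, -4)), Mul(a, Pow(-68, -1))) = Mul(Add(-11, Add(-3, -4, -3)), Mul(87, Pow(-68, -1))) = Mul(Add(-11, -10), Mul(87, Rational(-1, 68))) = Mul(-21, Rational(-87, 68)) = Rational(1827, 68)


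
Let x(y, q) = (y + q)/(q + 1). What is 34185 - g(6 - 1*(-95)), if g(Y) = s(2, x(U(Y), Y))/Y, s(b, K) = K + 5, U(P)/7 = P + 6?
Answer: 10358015/303 ≈ 34185.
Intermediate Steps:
U(P) = 42 + 7*P (U(P) = 7*(P + 6) = 7*(6 + P) = 42 + 7*P)
x(y, q) = (q + y)/(1 + q)
s(b, K) = 5 + K
g(Y) = (5 + (42 + 8*Y)/(1 + Y))/Y (g(Y) = (5 + (Y + (42 + 7*Y))/(1 + Y))/Y = (5 + (42 + 8*Y)/(1 + Y))/Y)
34185 - g(6 - 1*(-95)) = 34185 - (47 + 13*(6 - 1*(-95)))/((6 - 1*(-95))*(1 + (6 - 1*(-95)))) = 34185 - (47 + 13*(6 + 95))/((6 + 95)*(1 + (6 + 95))) = 34185 - (47 + 13*101)/(101*(1 + 101)) = 34185 - (47 + 1313)/(101*102) = 34185 - 1360/(101*102) = 34185 - 1*40/303 = 34185 - 40/303 = 10358015/303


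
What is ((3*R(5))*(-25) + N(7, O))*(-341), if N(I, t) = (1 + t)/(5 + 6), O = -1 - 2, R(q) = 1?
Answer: 25637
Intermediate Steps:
O = -3
N(I, t) = 1/11 + t/11 (N(I, t) = (1 + t)/11 = (1 + t)*(1/11) = 1/11 + t/11)
((3*R(5))*(-25) + N(7, O))*(-341) = ((3*1)*(-25) + (1/11 + (1/11)*(-3)))*(-341) = (3*(-25) + (1/11 - 3/11))*(-341) = (-75 - 2/11)*(-341) = -827/11*(-341) = 25637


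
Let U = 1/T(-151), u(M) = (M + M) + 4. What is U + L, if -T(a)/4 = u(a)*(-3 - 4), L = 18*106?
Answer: 15920351/8344 ≈ 1908.0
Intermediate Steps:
u(M) = 4 + 2*M (u(M) = 2*M + 4 = 4 + 2*M)
L = 1908
T(a) = 112 + 56*a (T(a) = -4*(4 + 2*a)*(-3 - 4) = -4*(4 + 2*a)*(-7) = -4*(-28 - 14*a) = 112 + 56*a)
U = -1/8344 (U = 1/(112 + 56*(-151)) = 1/(112 - 8456) = 1/(-8344) = -1/8344 ≈ -0.00011985)
U + L = -1/8344 + 1908 = 15920351/8344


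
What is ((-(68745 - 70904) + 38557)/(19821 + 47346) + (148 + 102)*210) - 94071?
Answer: -310239849/7463 ≈ -41570.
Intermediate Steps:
((-(68745 - 70904) + 38557)/(19821 + 47346) + (148 + 102)*210) - 94071 = ((-1*(-2159) + 38557)/67167 + 250*210) - 94071 = ((2159 + 38557)*(1/67167) + 52500) - 94071 = (40716*(1/67167) + 52500) - 94071 = (4524/7463 + 52500) - 94071 = 391812024/7463 - 94071 = -310239849/7463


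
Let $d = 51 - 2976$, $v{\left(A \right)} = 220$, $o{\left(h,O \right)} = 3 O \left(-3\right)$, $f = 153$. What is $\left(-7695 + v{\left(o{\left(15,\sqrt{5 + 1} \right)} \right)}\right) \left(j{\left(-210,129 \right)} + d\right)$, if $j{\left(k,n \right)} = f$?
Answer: $20720700$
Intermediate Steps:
$j{\left(k,n \right)} = 153$
$o{\left(h,O \right)} = - 9 O$
$d = -2925$ ($d = 51 - 2976 = -2925$)
$\left(-7695 + v{\left(o{\left(15,\sqrt{5 + 1} \right)} \right)}\right) \left(j{\left(-210,129 \right)} + d\right) = \left(-7695 + 220\right) \left(153 - 2925\right) = \left(-7475\right) \left(-2772\right) = 20720700$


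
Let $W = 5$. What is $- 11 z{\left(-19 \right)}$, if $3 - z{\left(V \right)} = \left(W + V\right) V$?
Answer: $2893$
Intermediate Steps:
$z{\left(V \right)} = 3 - V \left(5 + V\right)$ ($z{\left(V \right)} = 3 - \left(5 + V\right) V = 3 - V \left(5 + V\right)$)
$- 11 z{\left(-19 \right)} = - 11 \left(3 - \left(-19\right)^{2} - -95\right) = - 11 \left(3 - 361 + 95\right) = \left(-11\right) \left(-263\right) = 2893$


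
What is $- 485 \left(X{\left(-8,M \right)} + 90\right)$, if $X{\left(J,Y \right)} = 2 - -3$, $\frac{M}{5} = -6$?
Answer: $-46075$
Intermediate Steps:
$M = -30$ ($M = 5 \left(-6\right) = -30$)
$X{\left(J,Y \right)} = 5$ ($X{\left(J,Y \right)} = 2 + 3 = 5$)
$- 485 \left(X{\left(-8,M \right)} + 90\right) = - 485 \left(5 + 90\right) = \left(-485\right) 95 = -46075$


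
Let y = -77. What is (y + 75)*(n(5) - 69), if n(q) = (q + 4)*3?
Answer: 84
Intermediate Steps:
n(q) = 12 + 3*q (n(q) = (4 + q)*3 = 12 + 3*q)
(y + 75)*(n(5) - 69) = (-77 + 75)*((12 + 3*5) - 69) = -2*((12 + 15) - 69) = -2*(27 - 69) = -2*(-42) = 84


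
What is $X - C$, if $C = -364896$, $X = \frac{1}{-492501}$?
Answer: $\frac{179711644895}{492501} \approx 3.649 \cdot 10^{5}$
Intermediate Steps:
$X = - \frac{1}{492501} \approx -2.0305 \cdot 10^{-6}$
$X - C = - \frac{1}{492501} - -364896 = - \frac{1}{492501} + 364896 = \frac{179711644895}{492501}$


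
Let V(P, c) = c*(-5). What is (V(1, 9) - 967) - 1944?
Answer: -2956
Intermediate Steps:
V(P, c) = -5*c
(V(1, 9) - 967) - 1944 = (-5*9 - 967) - 1944 = (-45 - 967) - 1944 = -1012 - 1944 = -2956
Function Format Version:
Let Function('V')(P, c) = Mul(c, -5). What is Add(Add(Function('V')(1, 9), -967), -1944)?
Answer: -2956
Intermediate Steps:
Function('V')(P, c) = Mul(-5, c)
Add(Add(Function('V')(1, 9), -967), -1944) = Add(Add(Mul(-5, 9), -967), -1944) = Add(Add(-45, -967), -1944) = Add(-1012, -1944) = -2956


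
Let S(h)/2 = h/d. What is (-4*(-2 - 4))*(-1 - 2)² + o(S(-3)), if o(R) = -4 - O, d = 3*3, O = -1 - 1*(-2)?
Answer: 211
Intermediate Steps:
O = 1 (O = -1 + 2 = 1)
d = 9
S(h) = 2*h/9 (S(h) = 2*(h/9) = 2*h/9)
o(R) = -5 (o(R) = -4 - 1*1 = -4 - 1 = -5)
(-4*(-2 - 4))*(-1 - 2)² + o(S(-3)) = (-4*(-2 - 4))*(-1 - 2)² - 5 = -4*(-6)*(-3)² - 5 = 24*9 - 5 = 216 - 5 = 211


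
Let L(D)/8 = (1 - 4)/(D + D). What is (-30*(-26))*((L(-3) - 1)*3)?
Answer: 7020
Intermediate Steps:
L(D) = -12/D (L(D) = 8*((1 - 4)/(D + D)) = 8*(-3*1/(2*D)) = 8*(-3/(2*D)) = -12/D)
(-30*(-26))*((L(-3) - 1)*3) = (-30*(-26))*((-12/(-3) - 1)*3) = 780*((-12*(-1/3) - 1)*3) = 780*((4 - 1)*3) = 780*(3*3) = 780*9 = 7020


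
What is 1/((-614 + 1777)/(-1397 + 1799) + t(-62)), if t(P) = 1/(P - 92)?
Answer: 15477/44675 ≈ 0.34644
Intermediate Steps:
t(P) = 1/(-92 + P)
1/((-614 + 1777)/(-1397 + 1799) + t(-62)) = 1/((-614 + 1777)/(-1397 + 1799) + 1/(-92 - 62)) = 1/(1163/402 + 1/(-154)) = 1/(1163*(1/402) - 1/154) = 1/(1163/402 - 1/154) = 1/(44675/15477) = 15477/44675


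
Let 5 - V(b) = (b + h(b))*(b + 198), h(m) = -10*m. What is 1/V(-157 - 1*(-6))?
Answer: -1/63868 ≈ -1.5657e-5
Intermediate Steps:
V(b) = 5 + 9*b*(198 + b) (V(b) = 5 - (b - 10*b)*(b + 198) = 5 - (-9*b)*(198 + b) = 5 - (-9)*b*(198 + b) = 5 + 9*b*(198 + b))
1/V(-157 - 1*(-6)) = 1/(5 + 9*(-157 - 1*(-6))**2 + 1782*(-157 - 1*(-6))) = 1/(5 + 9*(-157 + 6)**2 + 1782*(-157 + 6)) = 1/(5 + 9*(-151)**2 + 1782*(-151)) = 1/(5 + 9*22801 - 269082) = 1/(5 + 205209 - 269082) = 1/(-63868) = -1/63868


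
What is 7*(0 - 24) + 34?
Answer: -134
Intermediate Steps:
7*(0 - 24) + 34 = 7*(-24) + 34 = -168 + 34 = -134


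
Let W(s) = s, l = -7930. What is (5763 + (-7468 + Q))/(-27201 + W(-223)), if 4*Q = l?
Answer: 7375/54848 ≈ 0.13446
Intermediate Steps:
Q = -3965/2 (Q = (¼)*(-7930) = -3965/2 ≈ -1982.5)
(5763 + (-7468 + Q))/(-27201 + W(-223)) = (5763 + (-7468 - 3965/2))/(-27201 - 223) = (5763 - 18901/2)/(-27424) = -7375/2*(-1/27424) = 7375/54848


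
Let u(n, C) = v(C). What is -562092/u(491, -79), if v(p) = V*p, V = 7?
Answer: 562092/553 ≈ 1016.4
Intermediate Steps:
v(p) = 7*p
u(n, C) = 7*C
-562092/u(491, -79) = -562092/(7*(-79)) = -562092/(-553) = -562092*(-1/553) = 562092/553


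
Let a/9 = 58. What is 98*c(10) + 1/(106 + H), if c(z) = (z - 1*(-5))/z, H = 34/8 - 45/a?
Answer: 1878629/12779 ≈ 147.01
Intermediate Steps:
a = 522 (a = 9*58 = 522)
H = 483/116 (H = 34/8 - 45/522 = 34*(⅛) - 45*1/522 = 17/4 - 5/58 = 483/116 ≈ 4.1638)
c(z) = (5 + z)/z (c(z) = (z + 5)/z = (5 + z)/z)
98*c(10) + 1/(106 + H) = 98*((5 + 10)/10) + 1/(106 + 483/116) = 98*((⅒)*15) + 1/(12779/116) = 98*(3/2) + 116/12779 = 147 + 116/12779 = 1878629/12779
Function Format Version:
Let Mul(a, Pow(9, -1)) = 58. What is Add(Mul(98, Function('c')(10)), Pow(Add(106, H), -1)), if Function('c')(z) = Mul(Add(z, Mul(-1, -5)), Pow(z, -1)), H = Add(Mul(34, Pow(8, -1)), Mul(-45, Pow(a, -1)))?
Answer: Rational(1878629, 12779) ≈ 147.01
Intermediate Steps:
a = 522 (a = Mul(9, 58) = 522)
H = Rational(483, 116) (H = Add(Mul(34, Pow(8, -1)), Mul(-45, Pow(522, -1))) = Add(Mul(34, Rational(1, 8)), Mul(-45, Rational(1, 522))) = Add(Rational(17, 4), Rational(-5, 58)) = Rational(483, 116) ≈ 4.1638)
Function('c')(z) = Mul(Pow(z, -1), Add(5, z)) (Function('c')(z) = Mul(Add(z, 5), Pow(z, -1)) = Mul(Add(5, z), Pow(z, -1)) = Mul(Pow(z, -1), Add(5, z)))
Add(Mul(98, Function('c')(10)), Pow(Add(106, H), -1)) = Add(Mul(98, Mul(Pow(10, -1), Add(5, 10))), Pow(Add(106, Rational(483, 116)), -1)) = Add(Mul(98, Mul(Rational(1, 10), 15)), Pow(Rational(12779, 116), -1)) = Add(Mul(98, Rational(3, 2)), Rational(116, 12779)) = Add(147, Rational(116, 12779)) = Rational(1878629, 12779)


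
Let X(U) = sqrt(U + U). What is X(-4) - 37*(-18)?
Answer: 666 + 2*I*sqrt(2) ≈ 666.0 + 2.8284*I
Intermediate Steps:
X(U) = sqrt(2)*sqrt(U) (X(U) = sqrt(2*U) = sqrt(2)*sqrt(U))
X(-4) - 37*(-18) = sqrt(2)*sqrt(-4) - 37*(-18) = sqrt(2)*(2*I) + 666 = 2*I*sqrt(2) + 666 = 666 + 2*I*sqrt(2)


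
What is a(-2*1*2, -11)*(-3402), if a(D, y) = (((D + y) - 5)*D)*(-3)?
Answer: 816480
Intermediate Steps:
a(D, y) = -3*D*(-5 + D + y) (a(D, y) = ((-5 + D + y)*D)*(-3) = (D*(-5 + D + y))*(-3) = -3*D*(-5 + D + y))
a(-2*1*2, -11)*(-3402) = (3*(-2*1*2)*(5 - (-2*1)*2 - 1*(-11)))*(-3402) = (3*(-2*2)*(5 - (-2)*2 + 11))*(-3402) = (3*(-4)*(5 - 1*(-4) + 11))*(-3402) = (3*(-4)*(5 + 4 + 11))*(-3402) = (3*(-4)*20)*(-3402) = -240*(-3402) = 816480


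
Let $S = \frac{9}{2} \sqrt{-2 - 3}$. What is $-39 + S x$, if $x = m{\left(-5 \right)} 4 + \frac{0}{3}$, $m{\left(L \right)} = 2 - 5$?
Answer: $-39 - 54 i \sqrt{5} \approx -39.0 - 120.75 i$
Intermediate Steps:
$m{\left(L \right)} = -3$ ($m{\left(L \right)} = 2 - 5 = -3$)
$x = -12$ ($x = \left(-3\right) 4 + \frac{0}{3} = -12 + 0 \cdot \frac{1}{3} = -12 + 0 = -12$)
$S = \frac{9 i \sqrt{5}}{2}$ ($S = 9 \cdot \frac{1}{2} \sqrt{-5} = \frac{9 i \sqrt{5}}{2} \approx 10.062 i$)
$-39 + S x = -39 + \frac{9 i \sqrt{5}}{2} \left(-12\right) = -39 - 54 i \sqrt{5}$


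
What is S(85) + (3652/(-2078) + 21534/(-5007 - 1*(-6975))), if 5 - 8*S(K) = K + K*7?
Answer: -12812141/170396 ≈ -75.190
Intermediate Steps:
S(K) = 5/8 - K (S(K) = 5/8 - (K + K*7)/8 = 5/8 - (K + 7*K)/8 = 5/8 - K)
S(85) + (3652/(-2078) + 21534/(-5007 - 1*(-6975))) = (5/8 - 1*85) + (3652/(-2078) + 21534/(-5007 - 1*(-6975))) = (5/8 - 85) + (3652*(-1/2078) + 21534/(-5007 + 6975)) = -675/8 + (-1826/1039 + 21534/1968) = -675/8 + (-1826/1039 + 21534*(1/1968)) = -675/8 + (-1826/1039 + 3589/328) = -675/8 + 3130043/340792 = -12812141/170396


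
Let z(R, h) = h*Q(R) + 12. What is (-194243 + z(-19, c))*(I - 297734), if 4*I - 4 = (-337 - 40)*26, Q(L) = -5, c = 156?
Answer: 117078169037/2 ≈ 5.8539e+10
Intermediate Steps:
I = -4899/2 (I = 1 + ((-337 - 40)*26)/4 = 1 + (-377*26)/4 = 1 + (¼)*(-9802) = 1 - 4901/2 = -4899/2 ≈ -2449.5)
z(R, h) = 12 - 5*h (z(R, h) = h*(-5) + 12 = -5*h + 12 = 12 - 5*h)
(-194243 + z(-19, c))*(I - 297734) = (-194243 + (12 - 5*156))*(-4899/2 - 297734) = (-194243 + (12 - 780))*(-600367/2) = (-194243 - 768)*(-600367/2) = -195011*(-600367/2) = 117078169037/2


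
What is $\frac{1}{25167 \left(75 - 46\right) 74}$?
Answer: $\frac{1}{54008382} \approx 1.8516 \cdot 10^{-8}$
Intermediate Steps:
$\frac{1}{25167 \left(75 - 46\right) 74} = \frac{1}{25167 \cdot 29 \cdot 74} = \frac{1}{25167 \cdot 2146} = \frac{1}{25167} \cdot \frac{1}{2146} = \frac{1}{54008382}$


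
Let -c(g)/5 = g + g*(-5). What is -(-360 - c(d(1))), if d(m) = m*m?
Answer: 380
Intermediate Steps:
d(m) = m**2
c(g) = 20*g (c(g) = -5*(g + g*(-5)) = -5*(g - 5*g) = -(-20)*g = 20*g)
-(-360 - c(d(1))) = -(-360 - 20*1**2) = -(-360 - 20) = -1*(-380) = 380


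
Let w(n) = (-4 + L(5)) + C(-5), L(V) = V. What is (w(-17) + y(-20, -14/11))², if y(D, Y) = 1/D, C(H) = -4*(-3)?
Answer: 67081/400 ≈ 167.70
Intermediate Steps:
C(H) = 12
w(n) = 13 (w(n) = (-4 + 5) + 12 = 1 + 12 = 13)
(w(-17) + y(-20, -14/11))² = (13 + 1/(-20))² = (13 - 1/20)² = (259/20)² = 67081/400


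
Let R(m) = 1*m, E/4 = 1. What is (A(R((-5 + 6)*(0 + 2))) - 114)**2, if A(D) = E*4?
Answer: 9604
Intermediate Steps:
E = 4 (E = 4*1 = 4)
R(m) = m
A(D) = 16 (A(D) = 4*4 = 16)
(A(R((-5 + 6)*(0 + 2))) - 114)**2 = (16 - 114)**2 = (-98)**2 = 9604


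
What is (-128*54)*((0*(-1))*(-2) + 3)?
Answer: -20736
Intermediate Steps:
(-128*54)*((0*(-1))*(-2) + 3) = -6912*(0*(-2) + 3) = -6912*(0 + 3) = -6912*3 = -20736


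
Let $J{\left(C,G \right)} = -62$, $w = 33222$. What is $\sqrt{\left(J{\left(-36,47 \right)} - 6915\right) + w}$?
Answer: $\sqrt{26245} \approx 162.0$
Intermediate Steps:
$\sqrt{\left(J{\left(-36,47 \right)} - 6915\right) + w} = \sqrt{\left(-62 - 6915\right) + 33222} = \sqrt{-6977 + 33222} = \sqrt{26245}$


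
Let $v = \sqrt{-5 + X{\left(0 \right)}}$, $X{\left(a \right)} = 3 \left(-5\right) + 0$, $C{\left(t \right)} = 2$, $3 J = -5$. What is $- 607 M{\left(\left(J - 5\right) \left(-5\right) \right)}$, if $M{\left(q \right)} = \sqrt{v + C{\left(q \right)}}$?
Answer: $- 607 \sqrt{2 + 2 i \sqrt{5}} \approx -1127.4 - 730.8 i$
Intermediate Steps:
$J = - \frac{5}{3}$ ($J = \frac{1}{3} \left(-5\right) = - \frac{5}{3} \approx -1.6667$)
$X{\left(a \right)} = -15$ ($X{\left(a \right)} = -15 + 0 = -15$)
$v = 2 i \sqrt{5}$ ($v = \sqrt{-5 - 15} = \sqrt{-20} = 2 i \sqrt{5} \approx 4.4721 i$)
$M{\left(q \right)} = \sqrt{2 + 2 i \sqrt{5}}$ ($M{\left(q \right)} = \sqrt{2 i \sqrt{5} + 2} = \sqrt{2 + 2 i \sqrt{5}}$)
$- 607 M{\left(\left(J - 5\right) \left(-5\right) \right)} = - 607 \sqrt{2 + 2 i \sqrt{5}}$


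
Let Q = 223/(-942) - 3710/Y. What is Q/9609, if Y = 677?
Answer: -3645791/6127986006 ≈ -0.00059494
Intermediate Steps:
Q = -3645791/637734 (Q = 223/(-942) - 3710/677 = 223*(-1/942) - 3710*1/677 = -223/942 - 3710/677 = -3645791/637734 ≈ -5.7168)
Q/9609 = -3645791/637734/9609 = -3645791/637734*1/9609 = -3645791/6127986006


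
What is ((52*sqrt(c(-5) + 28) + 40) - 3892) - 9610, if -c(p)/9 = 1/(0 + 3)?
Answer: -13202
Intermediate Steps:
c(p) = -3 (c(p) = -9/(0 + 3) = -9/3 = -9*1/3 = -3)
((52*sqrt(c(-5) + 28) + 40) - 3892) - 9610 = ((52*sqrt(-3 + 28) + 40) - 3892) - 9610 = ((52*sqrt(25) + 40) - 3892) - 9610 = ((52*5 + 40) - 3892) - 9610 = ((260 + 40) - 3892) - 9610 = (300 - 3892) - 9610 = -3592 - 9610 = -13202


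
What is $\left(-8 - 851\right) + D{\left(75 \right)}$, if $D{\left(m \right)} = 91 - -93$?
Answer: $-675$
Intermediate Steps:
$D{\left(m \right)} = 184$ ($D{\left(m \right)} = 91 + 93 = 184$)
$\left(-8 - 851\right) + D{\left(75 \right)} = \left(-8 - 851\right) + 184 = -859 + 184 = -675$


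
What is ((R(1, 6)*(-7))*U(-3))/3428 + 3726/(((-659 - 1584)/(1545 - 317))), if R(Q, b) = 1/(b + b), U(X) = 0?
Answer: -4575528/2243 ≈ -2039.9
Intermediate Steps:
R(Q, b) = 1/(2*b)
((R(1, 6)*(-7))*U(-3))/3428 + 3726/(((-659 - 1584)/(1545 - 317))) = ((((1/2)/6)*(-7))*0)/3428 + 3726/(((-659 - 1584)/(1545 - 317))) = ((((1/2)*(1/6))*(-7))*0)*(1/3428) + 3726/((-2243/1228)) = (((1/12)*(-7))*0)*(1/3428) + 3726/((-2243*1/1228)) = -7/12*0*(1/3428) + 3726/(-2243/1228) = 0*(1/3428) + 3726*(-1228/2243) = 0 - 4575528/2243 = -4575528/2243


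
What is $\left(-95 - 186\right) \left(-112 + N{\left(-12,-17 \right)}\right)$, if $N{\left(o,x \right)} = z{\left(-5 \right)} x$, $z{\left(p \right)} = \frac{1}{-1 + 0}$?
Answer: $26695$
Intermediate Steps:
$z{\left(p \right)} = -1$ ($z{\left(p \right)} = \frac{1}{-1} = -1$)
$N{\left(o,x \right)} = - x$
$\left(-95 - 186\right) \left(-112 + N{\left(-12,-17 \right)}\right) = \left(-95 - 186\right) \left(-112 - -17\right) = - 281 \left(-112 + 17\right) = \left(-281\right) \left(-95\right) = 26695$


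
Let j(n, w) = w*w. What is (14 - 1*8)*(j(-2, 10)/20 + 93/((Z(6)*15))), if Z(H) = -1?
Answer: -36/5 ≈ -7.2000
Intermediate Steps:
j(n, w) = w²
(14 - 1*8)*(j(-2, 10)/20 + 93/((Z(6)*15))) = (14 - 1*8)*(10²/20 + 93/((-1*15))) = (14 - 8)*(100*(1/20) + 93/(-15)) = 6*(5 + 93*(-1/15)) = 6*(5 - 31/5) = 6*(-6/5) = -36/5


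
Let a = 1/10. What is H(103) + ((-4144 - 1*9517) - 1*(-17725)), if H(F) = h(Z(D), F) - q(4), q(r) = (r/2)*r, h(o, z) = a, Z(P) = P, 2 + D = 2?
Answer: 40561/10 ≈ 4056.1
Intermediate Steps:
D = 0 (D = -2 + 2 = 0)
a = ⅒ ≈ 0.10000
h(o, z) = ⅒
q(r) = r²/2 (q(r) = (r/2)*r = r²/2)
H(F) = -79/10 (H(F) = ⅒ - 4²/2 = ⅒ - 16/2 = ⅒ - 1*8 = ⅒ - 8 = -79/10)
H(103) + ((-4144 - 1*9517) - 1*(-17725)) = -79/10 + ((-4144 - 1*9517) - 1*(-17725)) = -79/10 + ((-4144 - 9517) + 17725) = -79/10 + (-13661 + 17725) = -79/10 + 4064 = 40561/10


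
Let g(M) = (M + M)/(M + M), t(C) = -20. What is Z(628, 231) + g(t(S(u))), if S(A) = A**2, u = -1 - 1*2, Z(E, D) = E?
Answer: 629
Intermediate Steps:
u = -3 (u = -1 - 2 = -3)
g(M) = 1 (g(M) = (2*M)/((2*M)) = (2*M)*(1/(2*M)) = 1)
Z(628, 231) + g(t(S(u))) = 628 + 1 = 629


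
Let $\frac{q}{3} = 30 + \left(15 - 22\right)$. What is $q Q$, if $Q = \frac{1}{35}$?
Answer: $\frac{69}{35} \approx 1.9714$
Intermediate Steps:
$Q = \frac{1}{35} \approx 0.028571$
$q = 69$ ($q = 3 \left(30 + \left(15 - 22\right)\right) = 3 \left(30 - 7\right) = 3 \cdot 23 = 69$)
$q Q = 69 \cdot \frac{1}{35} = \frac{69}{35}$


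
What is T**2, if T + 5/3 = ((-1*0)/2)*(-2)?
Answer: 25/9 ≈ 2.7778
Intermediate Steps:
T = -5/3 (T = -5/3 + ((-1*0)/2)*(-2) = -5/3 + ((1/2)*0)*(-2) = -5/3 + 0*(-2) = -5/3 + 0 = -5/3 ≈ -1.6667)
T**2 = (-5/3)**2 = 25/9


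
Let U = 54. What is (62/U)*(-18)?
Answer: -62/3 ≈ -20.667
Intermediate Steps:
(62/U)*(-18) = (62/54)*(-18) = ((1/54)*62)*(-18) = (31/27)*(-18) = -62/3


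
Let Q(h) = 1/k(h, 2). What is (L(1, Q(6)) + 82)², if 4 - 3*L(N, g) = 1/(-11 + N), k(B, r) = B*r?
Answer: 6255001/900 ≈ 6950.0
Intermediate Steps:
Q(h) = 1/(2*h) (Q(h) = 1/(h*2) = 1/(2*h))
L(N, g) = 4/3 - 1/(3*(-11 + N))
(L(1, Q(6)) + 82)² = ((-45 + 4*1)/(3*(-11 + 1)) + 82)² = ((⅓)*(-45 + 4)/(-10) + 82)² = ((⅓)*(-⅒)*(-41) + 82)² = (41/30 + 82)² = (2501/30)² = 6255001/900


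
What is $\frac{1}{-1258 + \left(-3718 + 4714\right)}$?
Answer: $- \frac{1}{262} \approx -0.0038168$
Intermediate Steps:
$\frac{1}{-1258 + \left(-3718 + 4714\right)} = \frac{1}{-1258 + 996} = \frac{1}{-262} = - \frac{1}{262}$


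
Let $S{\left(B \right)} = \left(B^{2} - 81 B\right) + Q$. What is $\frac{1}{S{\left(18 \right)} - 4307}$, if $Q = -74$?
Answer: $- \frac{1}{5515} \approx -0.00018132$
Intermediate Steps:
$S{\left(B \right)} = -74 + B^{2} - 81 B$ ($S{\left(B \right)} = \left(B^{2} - 81 B\right) - 74 = -74 + B^{2} - 81 B$)
$\frac{1}{S{\left(18 \right)} - 4307} = \frac{1}{\left(-74 + 18^{2} - 1458\right) - 4307} = \frac{1}{\left(-74 + 324 - 1458\right) - 4307} = \frac{1}{-1208 - 4307} = \frac{1}{-5515} = - \frac{1}{5515}$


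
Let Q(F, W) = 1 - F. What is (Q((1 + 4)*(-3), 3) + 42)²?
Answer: 3364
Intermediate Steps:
(Q((1 + 4)*(-3), 3) + 42)² = ((1 - (1 + 4)*(-3)) + 42)² = ((1 - 5*(-3)) + 42)² = ((1 - 1*(-15)) + 42)² = ((1 + 15) + 42)² = (16 + 42)² = 58² = 3364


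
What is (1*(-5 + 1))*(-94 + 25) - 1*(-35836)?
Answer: 36112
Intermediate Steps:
(1*(-5 + 1))*(-94 + 25) - 1*(-35836) = (1*(-4))*(-69) + 35836 = -4*(-69) + 35836 = 276 + 35836 = 36112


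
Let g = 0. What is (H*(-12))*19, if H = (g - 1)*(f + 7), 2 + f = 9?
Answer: 3192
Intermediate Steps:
f = 7 (f = -2 + 9 = 7)
H = -14 (H = (0 - 1)*(7 + 7) = -1*14 = -14)
(H*(-12))*19 = -14*(-12)*19 = 168*19 = 3192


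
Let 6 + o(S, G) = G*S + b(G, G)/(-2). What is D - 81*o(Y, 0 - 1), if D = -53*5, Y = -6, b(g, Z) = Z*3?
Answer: -773/2 ≈ -386.50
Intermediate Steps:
b(g, Z) = 3*Z
o(S, G) = -6 - 3*G/2 + G*S (o(S, G) = -6 + (G*S + (3*G)/(-2)) = -6 + (G*S + (3*G)*(-½)) = -6 + (G*S - 3*G/2) = -6 + (-3*G/2 + G*S) = -6 - 3*G/2 + G*S)
D = -265
D - 81*o(Y, 0 - 1) = -265 - 81*(-6 - 3*(0 - 1)/2 + (0 - 1)*(-6)) = -265 - 81*(-6 - 3/2*(-1) - 1*(-6)) = -265 - 81*(-6 + 3/2 + 6) = -265 - 81*3/2 = -265 - 243/2 = -773/2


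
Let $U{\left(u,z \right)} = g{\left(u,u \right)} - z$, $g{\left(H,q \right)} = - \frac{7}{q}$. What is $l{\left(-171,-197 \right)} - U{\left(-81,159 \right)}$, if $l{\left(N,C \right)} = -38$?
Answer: $\frac{9794}{81} \approx 120.91$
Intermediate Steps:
$U{\left(u,z \right)} = - z - \frac{7}{u}$ ($U{\left(u,z \right)} = - \frac{7}{u} - z = - z - \frac{7}{u}$)
$l{\left(-171,-197 \right)} - U{\left(-81,159 \right)} = -38 - \left(\left(-1\right) 159 - \frac{7}{-81}\right) = -38 - \left(-159 - - \frac{7}{81}\right) = -38 - \left(-159 + \frac{7}{81}\right) = -38 - - \frac{12872}{81} = -38 + \frac{12872}{81} = \frac{9794}{81}$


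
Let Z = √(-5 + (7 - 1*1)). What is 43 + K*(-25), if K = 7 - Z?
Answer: -107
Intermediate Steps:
Z = 1 (Z = √(-5 + (7 - 1)) = √(-5 + 6) = √1 = 1)
K = 6 (K = 7 - 1*1 = 7 - 1 = 6)
43 + K*(-25) = 43 + 6*(-25) = 43 - 150 = -107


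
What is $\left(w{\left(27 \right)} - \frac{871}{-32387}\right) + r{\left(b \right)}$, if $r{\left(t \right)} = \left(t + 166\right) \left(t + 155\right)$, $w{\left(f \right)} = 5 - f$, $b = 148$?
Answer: $\frac{3080652311}{32387} \approx 95120.0$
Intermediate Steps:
$r{\left(t \right)} = \left(155 + t\right) \left(166 + t\right)$ ($r{\left(t \right)} = \left(166 + t\right) \left(155 + t\right) = \left(155 + t\right) \left(166 + t\right)$)
$\left(w{\left(27 \right)} - \frac{871}{-32387}\right) + r{\left(b \right)} = \left(\left(5 - 27\right) - \frac{871}{-32387}\right) + \left(25730 + 148^{2} + 321 \cdot 148\right) = \left(\left(5 - 27\right) - - \frac{871}{32387}\right) + \left(25730 + 21904 + 47508\right) = \left(-22 + \frac{871}{32387}\right) + 95142 = - \frac{711643}{32387} + 95142 = \frac{3080652311}{32387}$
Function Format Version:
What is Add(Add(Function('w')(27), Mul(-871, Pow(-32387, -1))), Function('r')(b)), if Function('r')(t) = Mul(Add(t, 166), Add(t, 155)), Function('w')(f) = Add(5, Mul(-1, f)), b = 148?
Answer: Rational(3080652311, 32387) ≈ 95120.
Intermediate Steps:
Function('r')(t) = Mul(Add(155, t), Add(166, t)) (Function('r')(t) = Mul(Add(166, t), Add(155, t)) = Mul(Add(155, t), Add(166, t)))
Add(Add(Function('w')(27), Mul(-871, Pow(-32387, -1))), Function('r')(b)) = Add(Add(Add(5, Mul(-1, 27)), Mul(-871, Pow(-32387, -1))), Add(25730, Pow(148, 2), Mul(321, 148))) = Add(Add(Add(5, -27), Mul(-871, Rational(-1, 32387))), Add(25730, 21904, 47508)) = Add(Add(-22, Rational(871, 32387)), 95142) = Add(Rational(-711643, 32387), 95142) = Rational(3080652311, 32387)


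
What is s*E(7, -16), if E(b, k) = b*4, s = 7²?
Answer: 1372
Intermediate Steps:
s = 49
E(b, k) = 4*b
s*E(7, -16) = 49*(4*7) = 49*28 = 1372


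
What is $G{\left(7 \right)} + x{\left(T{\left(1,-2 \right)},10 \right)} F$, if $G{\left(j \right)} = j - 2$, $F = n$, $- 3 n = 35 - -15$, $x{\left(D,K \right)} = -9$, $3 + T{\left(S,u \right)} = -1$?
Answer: $155$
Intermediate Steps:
$T{\left(S,u \right)} = -4$ ($T{\left(S,u \right)} = -3 - 1 = -4$)
$n = - \frac{50}{3}$ ($n = - \frac{35 - -15}{3} = - \frac{35 + 15}{3} = \left(- \frac{1}{3}\right) 50 = - \frac{50}{3} \approx -16.667$)
$F = - \frac{50}{3} \approx -16.667$
$G{\left(j \right)} = -2 + j$ ($G{\left(j \right)} = j - 2 = -2 + j$)
$G{\left(7 \right)} + x{\left(T{\left(1,-2 \right)},10 \right)} F = \left(-2 + 7\right) - -150 = 5 + 150 = 155$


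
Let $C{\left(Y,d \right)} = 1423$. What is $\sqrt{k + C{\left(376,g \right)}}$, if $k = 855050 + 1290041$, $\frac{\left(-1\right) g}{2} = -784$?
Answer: $\sqrt{2146514} \approx 1465.1$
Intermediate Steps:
$g = 1568$ ($g = \left(-2\right) \left(-784\right) = 1568$)
$k = 2145091$
$\sqrt{k + C{\left(376,g \right)}} = \sqrt{2145091 + 1423} = \sqrt{2146514}$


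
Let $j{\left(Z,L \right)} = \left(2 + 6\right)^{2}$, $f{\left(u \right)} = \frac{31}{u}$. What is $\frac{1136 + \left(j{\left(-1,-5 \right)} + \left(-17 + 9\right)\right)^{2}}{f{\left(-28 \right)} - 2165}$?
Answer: $- \frac{39872}{20217} \approx -1.9722$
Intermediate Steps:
$j{\left(Z,L \right)} = 64$ ($j{\left(Z,L \right)} = 8^{2} = 64$)
$\frac{1136 + \left(j{\left(-1,-5 \right)} + \left(-17 + 9\right)\right)^{2}}{f{\left(-28 \right)} - 2165} = \frac{1136 + \left(64 + \left(-17 + 9\right)\right)^{2}}{\frac{31}{-28} - 2165} = \frac{1136 + \left(64 - 8\right)^{2}}{31 \left(- \frac{1}{28}\right) - 2165} = \frac{1136 + 56^{2}}{- \frac{31}{28} - 2165} = \frac{1136 + 3136}{- \frac{60651}{28}} = 4272 \left(- \frac{28}{60651}\right) = - \frac{39872}{20217}$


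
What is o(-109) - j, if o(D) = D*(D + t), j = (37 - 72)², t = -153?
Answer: 27333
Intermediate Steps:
j = 1225 (j = (-35)² = 1225)
o(D) = D*(-153 + D) (o(D) = D*(D - 153) = D*(-153 + D))
o(-109) - j = -109*(-153 - 109) - 1*1225 = -109*(-262) - 1225 = 28558 - 1225 = 27333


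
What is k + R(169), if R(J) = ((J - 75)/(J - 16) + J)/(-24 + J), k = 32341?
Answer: 717511036/22185 ≈ 32342.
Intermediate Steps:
R(J) = (J + (-75 + J)/(-16 + J))/(-24 + J) (R(J) = ((-75 + J)/(-16 + J) + J)/(-24 + J) = (J + (-75 + J)/(-16 + J))/(-24 + J))
k + R(169) = 32341 + (-75 + 169² - 15*169)/(384 + 169² - 40*169) = 32341 + (-75 + 28561 - 2535)/(384 + 28561 - 6760) = 32341 + 25951/22185 = 717511036/22185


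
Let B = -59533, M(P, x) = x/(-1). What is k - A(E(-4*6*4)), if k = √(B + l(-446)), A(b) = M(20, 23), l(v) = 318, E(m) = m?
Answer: 23 + I*√59215 ≈ 23.0 + 243.34*I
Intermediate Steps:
M(P, x) = -x (M(P, x) = x*(-1) = -x)
A(b) = -23 (A(b) = -1*23 = -23)
k = I*√59215 (k = √(-59533 + 318) = √(-59215) = I*√59215 ≈ 243.34*I)
k - A(E(-4*6*4)) = I*√59215 - 1*(-23) = I*√59215 + 23 = 23 + I*√59215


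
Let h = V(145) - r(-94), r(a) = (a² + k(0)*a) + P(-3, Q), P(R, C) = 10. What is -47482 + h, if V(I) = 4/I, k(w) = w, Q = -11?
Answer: -8167556/145 ≈ -56328.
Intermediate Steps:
r(a) = 10 + a² (r(a) = (a² + 0*a) + 10 = (a² + 0) + 10 = a² + 10 = 10 + a²)
h = -1282666/145 (h = 4/145 - (10 + (-94)²) = 4*(1/145) - (10 + 8836) = 4/145 - 1*8846 = 4/145 - 8846 = -1282666/145 ≈ -8846.0)
-47482 + h = -47482 - 1282666/145 = -8167556/145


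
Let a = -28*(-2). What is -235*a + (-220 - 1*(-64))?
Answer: -13316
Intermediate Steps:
a = 56
-235*a + (-220 - 1*(-64)) = -235*56 + (-220 - 1*(-64)) = -13160 + (-220 + 64) = -13160 - 156 = -13316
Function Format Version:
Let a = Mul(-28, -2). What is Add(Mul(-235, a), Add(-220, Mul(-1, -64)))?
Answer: -13316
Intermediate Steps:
a = 56
Add(Mul(-235, a), Add(-220, Mul(-1, -64))) = Add(Mul(-235, 56), Add(-220, Mul(-1, -64))) = Add(-13160, Add(-220, 64)) = Add(-13160, -156) = -13316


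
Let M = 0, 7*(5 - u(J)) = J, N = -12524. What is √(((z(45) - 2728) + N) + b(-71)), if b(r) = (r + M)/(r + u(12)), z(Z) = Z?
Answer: I*√3416412354/474 ≈ 123.31*I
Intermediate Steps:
u(J) = 5 - J/7
b(r) = r/(23/7 + r) (b(r) = (r + 0)/(r + (5 - ⅐*12)) = r/(r + (5 - 12/7)) = r/(r + 23/7) = r/(23/7 + r))
√(((z(45) - 2728) + N) + b(-71)) = √(((45 - 2728) - 12524) + 7*(-71)/(23 + 7*(-71))) = √((-2683 - 12524) + 7*(-71)/(23 - 497)) = √(-15207 + 7*(-71)/(-474)) = √(-15207 + 7*(-71)*(-1/474)) = √(-15207 + 497/474) = √(-7207621/474) = I*√3416412354/474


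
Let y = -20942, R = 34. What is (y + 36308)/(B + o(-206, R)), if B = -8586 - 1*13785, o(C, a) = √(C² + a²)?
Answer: -343752786/500418049 - 30732*√10898/500418049 ≈ -0.69334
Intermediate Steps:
B = -22371 (B = -8586 - 13785 = -22371)
(y + 36308)/(B + o(-206, R)) = (-20942 + 36308)/(-22371 + √((-206)² + 34²)) = 15366/(-22371 + √(42436 + 1156)) = 15366/(-22371 + √43592) = 15366/(-22371 + 2*√10898)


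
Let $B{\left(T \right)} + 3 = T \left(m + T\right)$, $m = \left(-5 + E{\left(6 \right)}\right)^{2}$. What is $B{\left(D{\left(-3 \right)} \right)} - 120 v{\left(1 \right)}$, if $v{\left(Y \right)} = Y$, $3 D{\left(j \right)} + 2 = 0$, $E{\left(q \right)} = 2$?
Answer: $- \frac{1157}{9} \approx -128.56$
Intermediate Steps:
$D{\left(j \right)} = - \frac{2}{3}$ ($D{\left(j \right)} = - \frac{2}{3} + \frac{1}{3} \cdot 0 = - \frac{2}{3} + 0 = - \frac{2}{3}$)
$m = 9$ ($m = \left(-5 + 2\right)^{2} = \left(-3\right)^{2} = 9$)
$B{\left(T \right)} = -3 + T \left(9 + T\right)$
$B{\left(D{\left(-3 \right)} \right)} - 120 v{\left(1 \right)} = \left(-3 + \left(- \frac{2}{3}\right)^{2} + 9 \left(- \frac{2}{3}\right)\right) - 120 = \left(-3 + \frac{4}{9} - 6\right) - 120 = - \frac{77}{9} - 120 = - \frac{1157}{9}$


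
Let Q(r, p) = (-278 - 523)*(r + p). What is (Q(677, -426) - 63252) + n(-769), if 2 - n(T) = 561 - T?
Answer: -265631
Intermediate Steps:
n(T) = -559 + T (n(T) = 2 - (561 - T) = 2 + (-561 + T) = -559 + T)
Q(r, p) = -801*p - 801*r (Q(r, p) = -801*(p + r) = -801*p - 801*r)
(Q(677, -426) - 63252) + n(-769) = ((-801*(-426) - 801*677) - 63252) + (-559 - 769) = ((341226 - 542277) - 63252) - 1328 = (-201051 - 63252) - 1328 = -264303 - 1328 = -265631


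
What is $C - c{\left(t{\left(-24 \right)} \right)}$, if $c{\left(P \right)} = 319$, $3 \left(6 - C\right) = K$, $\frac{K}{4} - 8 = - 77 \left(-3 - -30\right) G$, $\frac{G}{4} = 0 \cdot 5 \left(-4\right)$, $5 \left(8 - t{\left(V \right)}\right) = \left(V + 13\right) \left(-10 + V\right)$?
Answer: $- \frac{971}{3} \approx -323.67$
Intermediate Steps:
$t{\left(V \right)} = 8 - \frac{\left(-10 + V\right) \left(13 + V\right)}{5}$ ($t{\left(V \right)} = 8 - \frac{\left(V + 13\right) \left(-10 + V\right)}{5} = 8 - \frac{\left(13 + V\right) \left(-10 + V\right)}{5} = 8 - \frac{\left(-10 + V\right) \left(13 + V\right)}{5}$)
$G = 0$ ($G = 4 \cdot 0 \cdot 5 \left(-4\right) = 4 \cdot 0 \left(-4\right) = 4 \cdot 0 = 0$)
$K = 32$ ($K = 32 + 4 - 77 \left(-3 - -30\right) 0 = 32 + 4 - 77 \left(-3 + 30\right) 0 = 32 + 4 \left(-77\right) 27 \cdot 0 = 32 + 4 \left(\left(-2079\right) 0\right) = 32 + 4 \cdot 0 = 32 + 0 = 32$)
$C = - \frac{14}{3}$ ($C = 6 - \frac{32}{3} = - \frac{14}{3} \approx -4.6667$)
$C - c{\left(t{\left(-24 \right)} \right)} = - \frac{14}{3} - 319 = - \frac{971}{3}$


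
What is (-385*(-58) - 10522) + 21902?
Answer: 33710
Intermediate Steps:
(-385*(-58) - 10522) + 21902 = (22330 - 10522) + 21902 = 11808 + 21902 = 33710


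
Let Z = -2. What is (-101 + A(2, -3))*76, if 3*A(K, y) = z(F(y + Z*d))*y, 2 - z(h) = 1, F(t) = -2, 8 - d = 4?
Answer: -7752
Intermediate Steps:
d = 4 (d = 8 - 1*4 = 8 - 4 = 4)
z(h) = 1 (z(h) = 2 - 1*1 = 2 - 1 = 1)
A(K, y) = y/3 (A(K, y) = (1*y)/3 = y/3)
(-101 + A(2, -3))*76 = (-101 + (⅓)*(-3))*76 = (-101 - 1)*76 = -102*76 = -7752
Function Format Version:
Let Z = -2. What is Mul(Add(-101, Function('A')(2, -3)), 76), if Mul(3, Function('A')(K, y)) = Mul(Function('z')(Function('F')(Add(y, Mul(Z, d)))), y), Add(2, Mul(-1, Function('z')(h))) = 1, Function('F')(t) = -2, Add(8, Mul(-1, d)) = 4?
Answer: -7752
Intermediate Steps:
d = 4 (d = Add(8, Mul(-1, 4)) = Add(8, -4) = 4)
Function('z')(h) = 1 (Function('z')(h) = Add(2, Mul(-1, 1)) = Add(2, -1) = 1)
Function('A')(K, y) = Mul(Rational(1, 3), y) (Function('A')(K, y) = Mul(Rational(1, 3), Mul(1, y)) = Mul(Rational(1, 3), y))
Mul(Add(-101, Function('A')(2, -3)), 76) = Mul(Add(-101, Mul(Rational(1, 3), -3)), 76) = Mul(Add(-101, -1), 76) = Mul(-102, 76) = -7752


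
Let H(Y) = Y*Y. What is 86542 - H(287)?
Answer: 4173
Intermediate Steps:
H(Y) = Y**2
86542 - H(287) = 86542 - 1*287**2 = 86542 - 1*82369 = 86542 - 82369 = 4173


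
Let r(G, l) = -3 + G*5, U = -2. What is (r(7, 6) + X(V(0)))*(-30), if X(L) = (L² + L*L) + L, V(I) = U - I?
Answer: -1140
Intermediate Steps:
r(G, l) = -3 + 5*G
V(I) = -2 - I
X(L) = L + 2*L² (X(L) = (L² + L²) + L = 2*L² + L = L + 2*L²)
(r(7, 6) + X(V(0)))*(-30) = ((-3 + 5*7) + (-2 - 1*0)*(1 + 2*(-2 - 1*0)))*(-30) = ((-3 + 35) + (-2 + 0)*(1 + 2*(-2 + 0)))*(-30) = (32 - 2*(1 + 2*(-2)))*(-30) = (32 - 2*(1 - 4))*(-30) = (32 - 2*(-3))*(-30) = (32 + 6)*(-30) = 38*(-30) = -1140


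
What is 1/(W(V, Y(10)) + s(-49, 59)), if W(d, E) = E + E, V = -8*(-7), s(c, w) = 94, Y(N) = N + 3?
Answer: 1/120 ≈ 0.0083333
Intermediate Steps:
Y(N) = 3 + N
V = 56
W(d, E) = 2*E
1/(W(V, Y(10)) + s(-49, 59)) = 1/(2*(3 + 10) + 94) = 1/(2*13 + 94) = 1/(26 + 94) = 1/120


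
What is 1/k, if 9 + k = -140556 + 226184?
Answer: 1/85619 ≈ 1.1680e-5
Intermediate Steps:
k = 85619 (k = -9 + (-140556 + 226184) = -9 + 85628 = 85619)
1/k = 1/85619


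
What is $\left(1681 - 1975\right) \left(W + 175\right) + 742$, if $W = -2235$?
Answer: $606382$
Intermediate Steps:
$\left(1681 - 1975\right) \left(W + 175\right) + 742 = \left(1681 - 1975\right) \left(-2235 + 175\right) + 742 = \left(-294\right) \left(-2060\right) + 742 = 605640 + 742 = 606382$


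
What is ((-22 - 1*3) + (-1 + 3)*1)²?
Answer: 529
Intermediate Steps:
((-22 - 1*3) + (-1 + 3)*1)² = ((-22 - 3) + 2*1)² = (-25 + 2)² = (-23)² = 529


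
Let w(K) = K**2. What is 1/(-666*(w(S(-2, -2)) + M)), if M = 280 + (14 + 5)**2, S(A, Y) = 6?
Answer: -1/450882 ≈ -2.2179e-6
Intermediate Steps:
M = 641 (M = 280 + 19**2 = 280 + 361 = 641)
1/(-666*(w(S(-2, -2)) + M)) = 1/(-666*(6**2 + 641)) = 1/(-666*(36 + 641)) = 1/(-666*677) = 1/(-450882) = -1/450882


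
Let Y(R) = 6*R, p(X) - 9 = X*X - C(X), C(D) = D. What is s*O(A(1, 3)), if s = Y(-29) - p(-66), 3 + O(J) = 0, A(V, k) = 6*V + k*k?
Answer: 13815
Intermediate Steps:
A(V, k) = k**2 + 6*V (A(V, k) = 6*V + k**2 = k**2 + 6*V)
O(J) = -3 (O(J) = -3 + 0 = -3)
p(X) = 9 + X**2 - X (p(X) = 9 + (X*X - X) = 9 + (X**2 - X) = 9 + X**2 - X)
s = -4605 (s = 6*(-29) - (9 + (-66)**2 - 1*(-66)) = -174 - (9 + 4356 + 66) = -174 - 1*4431 = -174 - 4431 = -4605)
s*O(A(1, 3)) = -4605*(-3) = 13815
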